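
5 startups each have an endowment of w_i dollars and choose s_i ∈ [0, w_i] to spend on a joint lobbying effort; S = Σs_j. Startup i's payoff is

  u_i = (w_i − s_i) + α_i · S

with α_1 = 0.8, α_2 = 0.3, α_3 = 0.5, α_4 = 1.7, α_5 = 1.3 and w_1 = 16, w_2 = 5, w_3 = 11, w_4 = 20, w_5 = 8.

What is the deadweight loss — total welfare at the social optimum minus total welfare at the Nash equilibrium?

∂u_i/∂s_i = α_i − 1, so startup i contributes w_i if α_i > 1, else 0.
α_i > 1 for i ∈ {4, 5}; NE contributions (0, 0, 0, 20, 8), S = 28.
W^NE = Σw_i − S^NE + (Σα_i)·S^NE = 60 + 3.6·28 = 160.8.
Planner: ∂(Σu_j)/∂s_i = Σα_j − 1 = 3.6 > 0, so everyone contributes w_i; S^SO = 60, W^SO = 60 + 3.6·60 = 276.
Deadweight loss = 115.2.

115.2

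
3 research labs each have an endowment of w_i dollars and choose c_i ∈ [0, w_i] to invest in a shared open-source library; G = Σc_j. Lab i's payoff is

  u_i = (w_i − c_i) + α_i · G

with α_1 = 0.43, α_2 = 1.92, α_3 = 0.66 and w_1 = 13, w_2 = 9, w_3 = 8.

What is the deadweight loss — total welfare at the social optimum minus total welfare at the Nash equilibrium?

∂u_i/∂c_i = α_i − 1, so lab i contributes w_i if α_i > 1, else 0.
α_i > 1 for i ∈ {2}; NE contributions (0, 9, 0), G = 9.
W^NE = Σw_i − G^NE + (Σα_i)·G^NE = 30 + 2.01·9 = 48.09.
Planner: ∂(Σu_j)/∂c_i = Σα_j − 1 = 2.01 > 0, so everyone contributes w_i; G^SO = 30, W^SO = 30 + 2.01·30 = 90.3.
Deadweight loss = 42.21.

42.21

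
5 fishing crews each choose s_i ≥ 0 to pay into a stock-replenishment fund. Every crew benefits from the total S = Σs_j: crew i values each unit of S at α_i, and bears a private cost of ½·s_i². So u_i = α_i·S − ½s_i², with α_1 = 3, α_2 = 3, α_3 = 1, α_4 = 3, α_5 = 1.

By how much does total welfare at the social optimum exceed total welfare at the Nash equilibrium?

196

Crew i's FOC: ∂u_i/∂s_i = α_i − s_i = 0, so s_i* = α_i.
NE contributions = (3, 3, 1, 3, 1); S = 11.
W^NE = (Σα)·S − ½Σα_i² = 11² − ½·29 = 106.5.
Planner sets s_i = Σα_j = 11 for every i, so S^SO = 5·11 = 55.
W^SO = (Σα)·S^SO − ½·5·(Σα)² = (5/2)·11² = 302.5.
Deadweight loss = W^SO − W^NE = 196.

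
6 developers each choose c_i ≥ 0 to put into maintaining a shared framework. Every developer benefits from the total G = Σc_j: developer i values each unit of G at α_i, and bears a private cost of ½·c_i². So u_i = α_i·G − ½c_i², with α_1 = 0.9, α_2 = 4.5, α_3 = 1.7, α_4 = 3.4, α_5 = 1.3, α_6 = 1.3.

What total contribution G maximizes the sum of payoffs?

Planner FOC: ∂(Σu_j)/∂c_i = (Σα_j) − c_i = 0, so c_i^SO = Σα_j = 13.1 for every i; G^SO = 78.6.

78.6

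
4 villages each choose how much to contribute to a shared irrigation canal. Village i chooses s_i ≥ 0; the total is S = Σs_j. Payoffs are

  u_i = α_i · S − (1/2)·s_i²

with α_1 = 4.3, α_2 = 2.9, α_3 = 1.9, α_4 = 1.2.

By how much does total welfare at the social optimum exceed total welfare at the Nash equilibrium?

122.065

Village i's FOC: ∂u_i/∂s_i = α_i − s_i = 0, so s_i* = α_i.
NE contributions = (4.3, 2.9, 1.9, 1.2); S = 10.3.
W^NE = (Σα)·S − ½Σα_i² = 10.3² − ½·31.95 = 90.115.
Planner sets s_i = Σα_j = 10.3 for every i, so S^SO = 4·10.3 = 41.2.
W^SO = (Σα)·S^SO − ½·4·(Σα)² = (4/2)·10.3² = 212.18.
Deadweight loss = W^SO − W^NE = 122.065.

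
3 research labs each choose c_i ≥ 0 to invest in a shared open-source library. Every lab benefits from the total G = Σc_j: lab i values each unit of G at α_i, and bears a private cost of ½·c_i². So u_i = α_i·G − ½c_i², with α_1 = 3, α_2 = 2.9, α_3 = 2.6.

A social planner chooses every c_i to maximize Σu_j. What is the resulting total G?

Planner FOC: ∂(Σu_j)/∂c_i = (Σα_j) − c_i = 0, so c_i^SO = Σα_j = 8.5 for every i; G^SO = 25.5.

25.5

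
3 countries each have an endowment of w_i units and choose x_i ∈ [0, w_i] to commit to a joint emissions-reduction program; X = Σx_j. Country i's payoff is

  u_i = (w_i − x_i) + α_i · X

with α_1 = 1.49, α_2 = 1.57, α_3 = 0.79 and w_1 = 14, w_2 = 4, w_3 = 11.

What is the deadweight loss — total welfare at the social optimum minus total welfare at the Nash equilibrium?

31.35

∂u_i/∂x_i = α_i − 1, so country i contributes w_i if α_i > 1, else 0.
α_i > 1 for i ∈ {1, 2}; NE contributions (14, 4, 0), X = 18.
W^NE = Σw_i − X^NE + (Σα_i)·X^NE = 29 + 2.85·18 = 80.3.
Planner: ∂(Σu_j)/∂x_i = Σα_j − 1 = 2.85 > 0, so everyone contributes w_i; X^SO = 29, W^SO = 29 + 2.85·29 = 111.65.
Deadweight loss = 31.35.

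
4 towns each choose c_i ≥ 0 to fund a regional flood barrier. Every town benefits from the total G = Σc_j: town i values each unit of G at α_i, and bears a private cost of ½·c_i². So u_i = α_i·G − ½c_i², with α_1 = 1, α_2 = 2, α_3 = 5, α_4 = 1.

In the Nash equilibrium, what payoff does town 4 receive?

8.5

Town i's FOC: ∂u_i/∂c_i = α_i − c_i = 0, so c_i* = α_i.
NE contributions = (1, 2, 5, 1); G = 9.
u_4 = α_4·G − ½·(c_4)² = 1·9 − ½·1² = 8.5.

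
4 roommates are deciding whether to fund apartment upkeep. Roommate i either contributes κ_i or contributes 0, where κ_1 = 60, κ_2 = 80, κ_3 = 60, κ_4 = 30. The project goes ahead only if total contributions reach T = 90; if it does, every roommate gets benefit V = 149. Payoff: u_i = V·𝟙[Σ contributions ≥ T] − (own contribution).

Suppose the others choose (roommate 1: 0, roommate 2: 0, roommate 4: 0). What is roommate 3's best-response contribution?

Others' total = 0. Even contributing 60 gives 60 < 90: no benefit either way.
Best response: 0.

0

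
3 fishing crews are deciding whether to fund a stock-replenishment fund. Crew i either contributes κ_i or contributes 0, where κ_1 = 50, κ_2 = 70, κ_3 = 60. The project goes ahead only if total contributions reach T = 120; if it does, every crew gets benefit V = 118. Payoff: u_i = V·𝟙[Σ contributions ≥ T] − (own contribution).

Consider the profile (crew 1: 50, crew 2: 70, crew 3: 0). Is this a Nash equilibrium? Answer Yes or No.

Total = 120 ≥ 120: provided.
Crew 1 (pledges 50, payoff 68): dropping to 0 → total 70, payoff 0. No gain.
Crew 2 (pledges 70, payoff 48): dropping to 0 → total 50, payoff 0. No gain.
Crew 3 (pledges 0, payoff 118): pledging 60 → total 180, payoff 58. No gain.

Yes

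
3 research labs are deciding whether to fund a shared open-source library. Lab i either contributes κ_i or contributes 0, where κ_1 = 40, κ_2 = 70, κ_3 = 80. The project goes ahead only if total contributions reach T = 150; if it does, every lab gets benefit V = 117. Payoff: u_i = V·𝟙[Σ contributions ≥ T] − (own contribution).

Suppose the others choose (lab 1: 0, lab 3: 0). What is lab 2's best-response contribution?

Others' total = 0. Even contributing 70 gives 70 < 150: no benefit either way.
Best response: 0.

0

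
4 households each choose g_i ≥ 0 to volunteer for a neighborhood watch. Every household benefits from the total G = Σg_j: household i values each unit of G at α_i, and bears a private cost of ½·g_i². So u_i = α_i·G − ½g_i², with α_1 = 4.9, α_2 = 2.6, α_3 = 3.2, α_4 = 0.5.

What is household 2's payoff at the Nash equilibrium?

25.74

Household i's FOC: ∂u_i/∂g_i = α_i − g_i = 0, so g_i* = α_i.
NE contributions = (4.9, 2.6, 3.2, 0.5); G = 11.2.
u_2 = α_2·G − ½·(g_2)² = 2.6·11.2 − ½·2.6² = 25.74.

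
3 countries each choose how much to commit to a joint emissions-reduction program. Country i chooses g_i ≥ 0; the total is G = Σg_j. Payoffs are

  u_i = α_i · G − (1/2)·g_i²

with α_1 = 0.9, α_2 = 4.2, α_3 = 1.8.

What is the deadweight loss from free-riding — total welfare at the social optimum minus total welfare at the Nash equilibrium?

34.65

Country i's FOC: ∂u_i/∂g_i = α_i − g_i = 0, so g_i* = α_i.
NE contributions = (0.9, 4.2, 1.8); G = 6.9.
W^NE = (Σα)·G − ½Σα_i² = 6.9² − ½·21.69 = 36.765.
Planner sets g_i = Σα_j = 6.9 for every i, so G^SO = 3·6.9 = 20.7.
W^SO = (Σα)·G^SO − ½·3·(Σα)² = (3/2)·6.9² = 71.415.
Deadweight loss = W^SO − W^NE = 34.65.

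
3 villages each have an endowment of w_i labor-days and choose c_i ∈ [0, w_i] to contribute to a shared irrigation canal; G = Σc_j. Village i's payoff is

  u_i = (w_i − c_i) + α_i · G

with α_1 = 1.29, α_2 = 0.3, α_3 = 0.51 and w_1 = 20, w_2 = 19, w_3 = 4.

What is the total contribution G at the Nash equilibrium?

∂u_i/∂c_i = α_i − 1, so village i contributes w_i if α_i > 1, else 0.
α_i > 1 for i ∈ {1}; NE contributions (20, 0, 0), G = 20.

20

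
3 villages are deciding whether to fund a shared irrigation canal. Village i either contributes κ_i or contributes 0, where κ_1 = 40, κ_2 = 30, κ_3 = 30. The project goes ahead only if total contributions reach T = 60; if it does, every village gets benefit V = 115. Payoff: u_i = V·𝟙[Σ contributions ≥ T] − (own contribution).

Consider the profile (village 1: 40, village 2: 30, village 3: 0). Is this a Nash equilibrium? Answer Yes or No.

Yes

Total = 70 ≥ 60: provided.
Village 1 (pledges 40, payoff 75): dropping to 0 → total 30, payoff 0. No gain.
Village 2 (pledges 30, payoff 85): dropping to 0 → total 40, payoff 0. No gain.
Village 3 (pledges 0, payoff 115): pledging 30 → total 100, payoff 85. No gain.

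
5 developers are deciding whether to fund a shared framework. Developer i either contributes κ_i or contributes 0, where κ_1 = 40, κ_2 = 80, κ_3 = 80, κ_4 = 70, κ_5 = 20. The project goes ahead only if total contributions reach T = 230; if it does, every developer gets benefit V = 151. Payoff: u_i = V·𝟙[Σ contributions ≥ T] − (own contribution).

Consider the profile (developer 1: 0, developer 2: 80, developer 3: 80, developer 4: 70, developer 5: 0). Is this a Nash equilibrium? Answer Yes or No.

Total = 230 ≥ 230: provided.
Developer 1 (pledges 0, payoff 151): pledging 40 → total 270, payoff 111. No gain.
Developer 2 (pledges 80, payoff 71): dropping to 0 → total 150, payoff 0. No gain.
Developer 3 (pledges 80, payoff 71): dropping to 0 → total 150, payoff 0. No gain.
Developer 4 (pledges 70, payoff 81): dropping to 0 → total 160, payoff 0. No gain.
Developer 5 (pledges 0, payoff 151): pledging 20 → total 250, payoff 131. No gain.

Yes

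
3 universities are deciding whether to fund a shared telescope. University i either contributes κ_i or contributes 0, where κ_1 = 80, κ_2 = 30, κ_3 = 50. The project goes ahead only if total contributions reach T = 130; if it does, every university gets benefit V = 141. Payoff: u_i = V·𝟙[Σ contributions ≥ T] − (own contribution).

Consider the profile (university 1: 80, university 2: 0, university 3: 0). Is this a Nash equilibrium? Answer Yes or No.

No

Total = 80 < 130: not provided.
University 1 (pledges 80, payoff -80): dropping to 0 → total 0, payoff 0. Profitable deviation.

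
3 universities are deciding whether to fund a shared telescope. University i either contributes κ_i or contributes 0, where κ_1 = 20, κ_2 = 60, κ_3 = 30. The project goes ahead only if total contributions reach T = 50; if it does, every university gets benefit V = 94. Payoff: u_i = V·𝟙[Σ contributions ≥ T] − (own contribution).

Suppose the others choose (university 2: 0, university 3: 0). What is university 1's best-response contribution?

Others' total = 0. Even contributing 20 gives 20 < 50: no benefit either way.
Best response: 0.

0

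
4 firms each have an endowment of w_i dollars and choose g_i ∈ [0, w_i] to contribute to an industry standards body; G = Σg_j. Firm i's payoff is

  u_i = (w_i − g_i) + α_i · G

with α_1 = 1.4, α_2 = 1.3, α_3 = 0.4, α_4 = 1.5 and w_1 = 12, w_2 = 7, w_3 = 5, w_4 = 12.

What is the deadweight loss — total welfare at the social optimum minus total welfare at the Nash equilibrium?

∂u_i/∂g_i = α_i − 1, so firm i contributes w_i if α_i > 1, else 0.
α_i > 1 for i ∈ {1, 2, 4}; NE contributions (12, 7, 0, 12), G = 31.
W^NE = Σw_i − G^NE + (Σα_i)·G^NE = 36 + 3.6·31 = 147.6.
Planner: ∂(Σu_j)/∂g_i = Σα_j − 1 = 3.6 > 0, so everyone contributes w_i; G^SO = 36, W^SO = 36 + 3.6·36 = 165.6.
Deadweight loss = 18.

18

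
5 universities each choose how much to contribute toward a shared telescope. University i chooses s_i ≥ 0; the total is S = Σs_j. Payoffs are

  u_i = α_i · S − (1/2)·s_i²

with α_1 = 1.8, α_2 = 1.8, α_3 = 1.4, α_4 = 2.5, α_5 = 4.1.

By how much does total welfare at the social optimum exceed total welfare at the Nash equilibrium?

University i's FOC: ∂u_i/∂s_i = α_i − s_i = 0, so s_i* = α_i.
NE contributions = (1.8, 1.8, 1.4, 2.5, 4.1); S = 11.6.
W^NE = (Σα)·S − ½Σα_i² = 11.6² − ½·31.5 = 118.81.
Planner sets s_i = Σα_j = 11.6 for every i, so S^SO = 5·11.6 = 58.
W^SO = (Σα)·S^SO − ½·5·(Σα)² = (5/2)·11.6² = 336.4.
Deadweight loss = W^SO − W^NE = 217.59.

217.59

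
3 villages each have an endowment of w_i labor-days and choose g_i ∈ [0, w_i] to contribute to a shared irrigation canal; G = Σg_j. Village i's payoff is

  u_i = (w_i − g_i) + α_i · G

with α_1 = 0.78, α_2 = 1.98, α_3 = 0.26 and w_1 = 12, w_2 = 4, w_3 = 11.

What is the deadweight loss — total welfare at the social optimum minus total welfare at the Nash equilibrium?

∂u_i/∂g_i = α_i − 1, so village i contributes w_i if α_i > 1, else 0.
α_i > 1 for i ∈ {2}; NE contributions (0, 4, 0), G = 4.
W^NE = Σw_i − G^NE + (Σα_i)·G^NE = 27 + 2.02·4 = 35.08.
Planner: ∂(Σu_j)/∂g_i = Σα_j − 1 = 2.02 > 0, so everyone contributes w_i; G^SO = 27, W^SO = 27 + 2.02·27 = 81.54.
Deadweight loss = 46.46.

46.46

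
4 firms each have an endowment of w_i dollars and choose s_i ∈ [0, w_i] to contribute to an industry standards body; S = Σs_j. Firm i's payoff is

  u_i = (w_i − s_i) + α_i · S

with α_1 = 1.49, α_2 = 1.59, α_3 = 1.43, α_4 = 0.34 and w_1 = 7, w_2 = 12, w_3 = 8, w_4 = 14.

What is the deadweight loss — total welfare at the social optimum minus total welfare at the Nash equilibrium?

∂u_i/∂s_i = α_i − 1, so firm i contributes w_i if α_i > 1, else 0.
α_i > 1 for i ∈ {1, 2, 3}; NE contributions (7, 12, 8, 0), S = 27.
W^NE = Σw_i − S^NE + (Σα_i)·S^NE = 41 + 3.85·27 = 144.95.
Planner: ∂(Σu_j)/∂s_i = Σα_j − 1 = 3.85 > 0, so everyone contributes w_i; S^SO = 41, W^SO = 41 + 3.85·41 = 198.85.
Deadweight loss = 53.9.

53.9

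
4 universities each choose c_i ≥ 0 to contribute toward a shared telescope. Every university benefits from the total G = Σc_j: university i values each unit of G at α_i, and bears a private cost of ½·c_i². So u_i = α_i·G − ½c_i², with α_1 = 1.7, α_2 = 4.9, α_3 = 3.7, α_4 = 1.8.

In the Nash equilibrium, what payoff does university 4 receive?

20.16

University i's FOC: ∂u_i/∂c_i = α_i − c_i = 0, so c_i* = α_i.
NE contributions = (1.7, 4.9, 3.7, 1.8); G = 12.1.
u_4 = α_4·G − ½·(c_4)² = 1.8·12.1 − ½·1.8² = 20.16.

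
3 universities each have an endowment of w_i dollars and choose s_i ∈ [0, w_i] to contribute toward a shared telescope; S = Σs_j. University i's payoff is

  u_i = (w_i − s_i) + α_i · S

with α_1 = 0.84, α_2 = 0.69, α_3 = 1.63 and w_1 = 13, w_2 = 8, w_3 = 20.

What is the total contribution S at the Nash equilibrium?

∂u_i/∂s_i = α_i − 1, so university i contributes w_i if α_i > 1, else 0.
α_i > 1 for i ∈ {3}; NE contributions (0, 0, 20), S = 20.

20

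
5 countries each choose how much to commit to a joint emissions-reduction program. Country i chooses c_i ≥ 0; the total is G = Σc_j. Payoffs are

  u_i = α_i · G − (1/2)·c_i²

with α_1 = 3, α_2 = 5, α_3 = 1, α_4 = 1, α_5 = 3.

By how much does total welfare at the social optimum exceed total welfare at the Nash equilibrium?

Country i's FOC: ∂u_i/∂c_i = α_i − c_i = 0, so c_i* = α_i.
NE contributions = (3, 5, 1, 1, 3); G = 13.
W^NE = (Σα)·G − ½Σα_i² = 13² − ½·45 = 146.5.
Planner sets c_i = Σα_j = 13 for every i, so G^SO = 5·13 = 65.
W^SO = (Σα)·G^SO − ½·5·(Σα)² = (5/2)·13² = 422.5.
Deadweight loss = W^SO − W^NE = 276.

276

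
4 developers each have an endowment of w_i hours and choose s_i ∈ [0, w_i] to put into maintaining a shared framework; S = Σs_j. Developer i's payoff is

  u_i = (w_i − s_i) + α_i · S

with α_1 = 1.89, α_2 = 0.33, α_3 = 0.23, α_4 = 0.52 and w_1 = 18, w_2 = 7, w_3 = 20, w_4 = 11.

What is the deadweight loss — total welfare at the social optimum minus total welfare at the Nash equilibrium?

74.86

∂u_i/∂s_i = α_i − 1, so developer i contributes w_i if α_i > 1, else 0.
α_i > 1 for i ∈ {1}; NE contributions (18, 0, 0, 0), S = 18.
W^NE = Σw_i − S^NE + (Σα_i)·S^NE = 56 + 1.97·18 = 91.46.
Planner: ∂(Σu_j)/∂s_i = Σα_j − 1 = 1.97 > 0, so everyone contributes w_i; S^SO = 56, W^SO = 56 + 1.97·56 = 166.32.
Deadweight loss = 74.86.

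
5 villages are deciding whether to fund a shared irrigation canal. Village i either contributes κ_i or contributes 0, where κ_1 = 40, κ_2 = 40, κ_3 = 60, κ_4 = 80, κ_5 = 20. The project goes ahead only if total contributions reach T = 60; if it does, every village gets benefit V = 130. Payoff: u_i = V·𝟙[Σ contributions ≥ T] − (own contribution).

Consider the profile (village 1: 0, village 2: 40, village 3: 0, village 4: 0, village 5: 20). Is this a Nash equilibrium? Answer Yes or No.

Total = 60 ≥ 60: provided.
Village 1 (pledges 0, payoff 130): pledging 40 → total 100, payoff 90. No gain.
Village 2 (pledges 40, payoff 90): dropping to 0 → total 20, payoff 0. No gain.
Village 3 (pledges 0, payoff 130): pledging 60 → total 120, payoff 70. No gain.
Village 4 (pledges 0, payoff 130): pledging 80 → total 140, payoff 50. No gain.
Village 5 (pledges 20, payoff 110): dropping to 0 → total 40, payoff 0. No gain.

Yes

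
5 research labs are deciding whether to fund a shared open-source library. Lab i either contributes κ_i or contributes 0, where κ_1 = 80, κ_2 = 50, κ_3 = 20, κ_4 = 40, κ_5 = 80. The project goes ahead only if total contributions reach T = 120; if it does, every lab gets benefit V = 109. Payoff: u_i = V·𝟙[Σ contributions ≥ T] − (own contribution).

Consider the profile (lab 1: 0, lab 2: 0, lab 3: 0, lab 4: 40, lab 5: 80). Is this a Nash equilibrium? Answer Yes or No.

Yes

Total = 120 ≥ 120: provided.
Lab 1 (pledges 0, payoff 109): pledging 80 → total 200, payoff 29. No gain.
Lab 2 (pledges 0, payoff 109): pledging 50 → total 170, payoff 59. No gain.
Lab 3 (pledges 0, payoff 109): pledging 20 → total 140, payoff 89. No gain.
Lab 4 (pledges 40, payoff 69): dropping to 0 → total 80, payoff 0. No gain.
Lab 5 (pledges 80, payoff 29): dropping to 0 → total 40, payoff 0. No gain.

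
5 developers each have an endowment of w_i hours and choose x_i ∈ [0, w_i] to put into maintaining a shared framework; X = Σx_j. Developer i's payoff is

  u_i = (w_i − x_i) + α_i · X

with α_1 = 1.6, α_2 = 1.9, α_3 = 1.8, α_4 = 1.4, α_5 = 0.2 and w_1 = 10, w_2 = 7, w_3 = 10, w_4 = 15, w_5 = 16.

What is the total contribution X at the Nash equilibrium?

42

∂u_i/∂x_i = α_i − 1, so developer i contributes w_i if α_i > 1, else 0.
α_i > 1 for i ∈ {1, 2, 3, 4}; NE contributions (10, 7, 10, 15, 0), X = 42.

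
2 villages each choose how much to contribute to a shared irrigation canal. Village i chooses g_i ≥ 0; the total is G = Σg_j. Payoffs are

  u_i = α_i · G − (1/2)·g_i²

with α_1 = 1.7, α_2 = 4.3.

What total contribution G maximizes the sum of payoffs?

Planner FOC: ∂(Σu_j)/∂g_i = (Σα_j) − g_i = 0, so g_i^SO = Σα_j = 6 for every i; G^SO = 12.

12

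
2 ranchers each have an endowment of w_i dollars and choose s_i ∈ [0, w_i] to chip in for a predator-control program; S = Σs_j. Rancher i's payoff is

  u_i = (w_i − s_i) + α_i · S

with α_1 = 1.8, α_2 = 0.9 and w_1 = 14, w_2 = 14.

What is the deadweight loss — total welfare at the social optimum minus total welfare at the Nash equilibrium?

∂u_i/∂s_i = α_i − 1, so rancher i contributes w_i if α_i > 1, else 0.
α_i > 1 for i ∈ {1}; NE contributions (14, 0), S = 14.
W^NE = Σw_i − S^NE + (Σα_i)·S^NE = 28 + 1.7·14 = 51.8.
Planner: ∂(Σu_j)/∂s_i = Σα_j − 1 = 1.7 > 0, so everyone contributes w_i; S^SO = 28, W^SO = 28 + 1.7·28 = 75.6.
Deadweight loss = 23.8.

23.8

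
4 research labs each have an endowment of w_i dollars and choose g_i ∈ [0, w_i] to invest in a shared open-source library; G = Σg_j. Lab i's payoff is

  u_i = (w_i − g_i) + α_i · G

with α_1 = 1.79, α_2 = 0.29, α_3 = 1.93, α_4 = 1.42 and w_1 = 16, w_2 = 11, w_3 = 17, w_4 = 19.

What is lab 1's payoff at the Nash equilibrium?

93.08

∂u_i/∂g_i = α_i − 1, so lab i contributes w_i if α_i > 1, else 0.
α_i > 1 for i ∈ {1, 3, 4}; NE contributions (16, 0, 17, 19), G = 52.
u_1 = (16 − 16) + 1.79·52 = 93.08.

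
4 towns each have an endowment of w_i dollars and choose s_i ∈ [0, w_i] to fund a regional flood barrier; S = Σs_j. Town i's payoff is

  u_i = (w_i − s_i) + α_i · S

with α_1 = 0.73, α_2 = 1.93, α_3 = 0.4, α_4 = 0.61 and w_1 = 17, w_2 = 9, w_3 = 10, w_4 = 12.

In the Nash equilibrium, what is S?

9

∂u_i/∂s_i = α_i − 1, so town i contributes w_i if α_i > 1, else 0.
α_i > 1 for i ∈ {2}; NE contributions (0, 9, 0, 0), S = 9.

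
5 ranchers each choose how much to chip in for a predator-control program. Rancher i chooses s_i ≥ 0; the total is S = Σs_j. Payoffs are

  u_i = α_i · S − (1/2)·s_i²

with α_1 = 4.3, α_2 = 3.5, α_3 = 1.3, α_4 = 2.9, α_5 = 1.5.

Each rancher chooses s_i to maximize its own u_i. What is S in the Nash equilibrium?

13.5

Rancher i's FOC: ∂u_i/∂s_i = α_i − s_i = 0, so s_i* = α_i.
NE contributions = (4.3, 3.5, 1.3, 2.9, 1.5); S = 13.5.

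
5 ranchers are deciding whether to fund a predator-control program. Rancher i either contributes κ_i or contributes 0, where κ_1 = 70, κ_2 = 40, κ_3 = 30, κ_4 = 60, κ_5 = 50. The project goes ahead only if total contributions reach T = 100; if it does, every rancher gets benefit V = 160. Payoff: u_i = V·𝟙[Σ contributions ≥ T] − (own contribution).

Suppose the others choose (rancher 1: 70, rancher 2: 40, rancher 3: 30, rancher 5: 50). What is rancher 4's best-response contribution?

0

Others' total = 190 ≥ 100; contributing adds cost 60 for no extra benefit.
Best response: 0.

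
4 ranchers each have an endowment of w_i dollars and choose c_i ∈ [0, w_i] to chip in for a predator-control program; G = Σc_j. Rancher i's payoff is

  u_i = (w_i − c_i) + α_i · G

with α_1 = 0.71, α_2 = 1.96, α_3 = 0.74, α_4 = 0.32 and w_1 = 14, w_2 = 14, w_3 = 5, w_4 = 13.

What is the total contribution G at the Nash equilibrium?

14

∂u_i/∂c_i = α_i − 1, so rancher i contributes w_i if α_i > 1, else 0.
α_i > 1 for i ∈ {2}; NE contributions (0, 14, 0, 0), G = 14.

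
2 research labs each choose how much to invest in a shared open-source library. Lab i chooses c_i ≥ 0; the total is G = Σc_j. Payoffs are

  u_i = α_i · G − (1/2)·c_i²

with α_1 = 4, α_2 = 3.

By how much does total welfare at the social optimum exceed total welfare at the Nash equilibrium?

Lab i's FOC: ∂u_i/∂c_i = α_i − c_i = 0, so c_i* = α_i.
NE contributions = (4, 3); G = 7.
W^NE = (Σα)·G − ½Σα_i² = 7² − ½·25 = 36.5.
Planner sets c_i = Σα_j = 7 for every i, so G^SO = 2·7 = 14.
W^SO = (Σα)·G^SO − ½·2·(Σα)² = (2/2)·7² = 49.
Deadweight loss = W^SO − W^NE = 12.5.

12.5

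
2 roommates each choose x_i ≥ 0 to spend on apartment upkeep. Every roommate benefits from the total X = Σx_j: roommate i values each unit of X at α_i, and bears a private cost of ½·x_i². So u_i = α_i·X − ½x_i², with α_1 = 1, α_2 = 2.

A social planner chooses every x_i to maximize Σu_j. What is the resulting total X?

Planner FOC: ∂(Σu_j)/∂x_i = (Σα_j) − x_i = 0, so x_i^SO = Σα_j = 3 for every i; X^SO = 6.

6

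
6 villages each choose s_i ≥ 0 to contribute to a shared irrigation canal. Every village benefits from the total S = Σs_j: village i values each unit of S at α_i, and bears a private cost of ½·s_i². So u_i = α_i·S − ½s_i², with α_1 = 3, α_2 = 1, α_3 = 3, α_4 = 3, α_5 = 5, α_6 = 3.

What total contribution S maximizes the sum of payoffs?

Planner FOC: ∂(Σu_j)/∂s_i = (Σα_j) − s_i = 0, so s_i^SO = Σα_j = 18 for every i; S^SO = 108.

108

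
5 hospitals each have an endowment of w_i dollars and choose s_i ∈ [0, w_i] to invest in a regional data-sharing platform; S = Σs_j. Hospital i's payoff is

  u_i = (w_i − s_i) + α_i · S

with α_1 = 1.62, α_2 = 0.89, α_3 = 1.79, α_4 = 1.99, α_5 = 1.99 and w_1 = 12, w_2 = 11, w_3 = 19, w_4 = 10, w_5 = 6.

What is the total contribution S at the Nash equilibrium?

∂u_i/∂s_i = α_i − 1, so hospital i contributes w_i if α_i > 1, else 0.
α_i > 1 for i ∈ {1, 3, 4, 5}; NE contributions (12, 0, 19, 10, 6), S = 47.

47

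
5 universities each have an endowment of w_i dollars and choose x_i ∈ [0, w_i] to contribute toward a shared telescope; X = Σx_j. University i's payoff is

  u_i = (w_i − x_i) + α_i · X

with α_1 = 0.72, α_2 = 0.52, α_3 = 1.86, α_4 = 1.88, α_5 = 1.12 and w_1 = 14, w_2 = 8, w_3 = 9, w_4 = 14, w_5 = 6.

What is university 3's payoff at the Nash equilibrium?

∂u_i/∂x_i = α_i − 1, so university i contributes w_i if α_i > 1, else 0.
α_i > 1 for i ∈ {3, 4, 5}; NE contributions (0, 0, 9, 14, 6), X = 29.
u_3 = (9 − 9) + 1.86·29 = 53.94.

53.94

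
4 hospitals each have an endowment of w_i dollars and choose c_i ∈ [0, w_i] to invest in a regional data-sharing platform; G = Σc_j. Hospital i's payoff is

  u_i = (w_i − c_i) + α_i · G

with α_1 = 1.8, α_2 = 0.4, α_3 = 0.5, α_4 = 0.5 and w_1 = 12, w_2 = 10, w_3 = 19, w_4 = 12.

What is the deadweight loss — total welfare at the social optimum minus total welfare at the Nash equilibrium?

∂u_i/∂c_i = α_i − 1, so hospital i contributes w_i if α_i > 1, else 0.
α_i > 1 for i ∈ {1}; NE contributions (12, 0, 0, 0), G = 12.
W^NE = Σw_i − G^NE + (Σα_i)·G^NE = 53 + 2.2·12 = 79.4.
Planner: ∂(Σu_j)/∂c_i = Σα_j − 1 = 2.2 > 0, so everyone contributes w_i; G^SO = 53, W^SO = 53 + 2.2·53 = 169.6.
Deadweight loss = 90.2.

90.2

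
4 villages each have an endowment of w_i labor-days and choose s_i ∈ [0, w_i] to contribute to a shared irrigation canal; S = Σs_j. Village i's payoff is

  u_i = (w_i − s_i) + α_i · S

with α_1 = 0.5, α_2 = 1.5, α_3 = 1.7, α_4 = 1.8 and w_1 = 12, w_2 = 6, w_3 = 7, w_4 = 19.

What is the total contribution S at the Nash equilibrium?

32

∂u_i/∂s_i = α_i − 1, so village i contributes w_i if α_i > 1, else 0.
α_i > 1 for i ∈ {2, 3, 4}; NE contributions (0, 6, 7, 19), S = 32.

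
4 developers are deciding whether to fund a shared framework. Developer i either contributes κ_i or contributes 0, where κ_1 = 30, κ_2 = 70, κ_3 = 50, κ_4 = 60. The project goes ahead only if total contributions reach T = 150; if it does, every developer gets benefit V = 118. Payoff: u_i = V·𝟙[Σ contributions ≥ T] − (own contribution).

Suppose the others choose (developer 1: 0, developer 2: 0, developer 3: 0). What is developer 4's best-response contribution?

Others' total = 0. Even contributing 60 gives 60 < 150: no benefit either way.
Best response: 0.

0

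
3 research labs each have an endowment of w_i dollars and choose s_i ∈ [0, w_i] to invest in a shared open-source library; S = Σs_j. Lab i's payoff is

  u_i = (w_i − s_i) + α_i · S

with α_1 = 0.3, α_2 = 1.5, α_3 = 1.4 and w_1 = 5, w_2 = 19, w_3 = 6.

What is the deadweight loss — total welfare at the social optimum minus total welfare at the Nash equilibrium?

∂u_i/∂s_i = α_i − 1, so lab i contributes w_i if α_i > 1, else 0.
α_i > 1 for i ∈ {2, 3}; NE contributions (0, 19, 6), S = 25.
W^NE = Σw_i − S^NE + (Σα_i)·S^NE = 30 + 2.2·25 = 85.
Planner: ∂(Σu_j)/∂s_i = Σα_j − 1 = 2.2 > 0, so everyone contributes w_i; S^SO = 30, W^SO = 30 + 2.2·30 = 96.
Deadweight loss = 11.

11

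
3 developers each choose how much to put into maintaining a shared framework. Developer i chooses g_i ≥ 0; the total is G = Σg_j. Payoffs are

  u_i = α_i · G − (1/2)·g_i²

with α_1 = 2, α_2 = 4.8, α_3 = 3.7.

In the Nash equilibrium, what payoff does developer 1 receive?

Developer i's FOC: ∂u_i/∂g_i = α_i − g_i = 0, so g_i* = α_i.
NE contributions = (2, 4.8, 3.7); G = 10.5.
u_1 = α_1·G − ½·(g_1)² = 2·10.5 − ½·2² = 19.

19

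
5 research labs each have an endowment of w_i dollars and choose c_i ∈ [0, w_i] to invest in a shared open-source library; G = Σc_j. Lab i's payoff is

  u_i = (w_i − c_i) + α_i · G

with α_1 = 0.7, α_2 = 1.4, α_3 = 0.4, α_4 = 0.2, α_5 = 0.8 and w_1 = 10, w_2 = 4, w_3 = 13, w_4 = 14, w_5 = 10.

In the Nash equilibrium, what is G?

4

∂u_i/∂c_i = α_i − 1, so lab i contributes w_i if α_i > 1, else 0.
α_i > 1 for i ∈ {2}; NE contributions (0, 4, 0, 0, 0), G = 4.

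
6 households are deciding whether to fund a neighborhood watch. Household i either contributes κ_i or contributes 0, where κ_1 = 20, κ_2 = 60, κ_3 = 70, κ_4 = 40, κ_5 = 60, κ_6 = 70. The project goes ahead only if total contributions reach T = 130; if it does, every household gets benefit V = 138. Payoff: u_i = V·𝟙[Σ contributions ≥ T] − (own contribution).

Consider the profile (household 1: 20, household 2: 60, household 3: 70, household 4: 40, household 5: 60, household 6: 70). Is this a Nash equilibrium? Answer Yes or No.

Total = 320 ≥ 130: provided.
Household 1 (pledges 20, payoff 118): dropping to 0 → total 300, payoff 138. Profitable deviation.

No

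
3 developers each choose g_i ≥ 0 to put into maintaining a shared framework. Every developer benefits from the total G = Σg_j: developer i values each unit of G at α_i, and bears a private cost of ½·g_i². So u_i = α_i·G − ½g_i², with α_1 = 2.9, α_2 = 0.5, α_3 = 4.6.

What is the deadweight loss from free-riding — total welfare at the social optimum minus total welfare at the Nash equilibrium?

Developer i's FOC: ∂u_i/∂g_i = α_i − g_i = 0, so g_i* = α_i.
NE contributions = (2.9, 0.5, 4.6); G = 8.
W^NE = (Σα)·G − ½Σα_i² = 8² − ½·29.82 = 49.09.
Planner sets g_i = Σα_j = 8 for every i, so G^SO = 3·8 = 24.
W^SO = (Σα)·G^SO − ½·3·(Σα)² = (3/2)·8² = 96.
Deadweight loss = W^SO − W^NE = 46.91.

46.91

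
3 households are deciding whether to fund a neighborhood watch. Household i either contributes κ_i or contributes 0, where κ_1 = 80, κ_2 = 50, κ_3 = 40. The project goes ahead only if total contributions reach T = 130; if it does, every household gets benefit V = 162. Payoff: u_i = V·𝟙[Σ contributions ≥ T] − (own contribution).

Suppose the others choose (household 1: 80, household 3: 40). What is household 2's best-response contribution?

Others' total = 120. Contributing 50 brings total to 170 ≥ 130: gain V − κ_2 = 112.
Best response: 50.

50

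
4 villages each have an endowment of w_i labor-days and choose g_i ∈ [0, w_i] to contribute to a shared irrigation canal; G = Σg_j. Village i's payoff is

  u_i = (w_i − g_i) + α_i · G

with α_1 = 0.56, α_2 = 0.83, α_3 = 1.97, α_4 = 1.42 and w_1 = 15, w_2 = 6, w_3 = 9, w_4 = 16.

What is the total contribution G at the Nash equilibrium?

∂u_i/∂g_i = α_i − 1, so village i contributes w_i if α_i > 1, else 0.
α_i > 1 for i ∈ {3, 4}; NE contributions (0, 0, 9, 16), G = 25.

25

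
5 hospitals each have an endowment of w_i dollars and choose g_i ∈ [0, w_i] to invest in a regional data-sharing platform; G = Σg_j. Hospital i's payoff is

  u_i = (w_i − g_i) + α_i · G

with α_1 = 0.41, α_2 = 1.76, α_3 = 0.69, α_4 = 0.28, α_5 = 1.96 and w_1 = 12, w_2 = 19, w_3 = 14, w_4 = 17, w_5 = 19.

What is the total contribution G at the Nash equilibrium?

∂u_i/∂g_i = α_i − 1, so hospital i contributes w_i if α_i > 1, else 0.
α_i > 1 for i ∈ {2, 5}; NE contributions (0, 19, 0, 0, 19), G = 38.

38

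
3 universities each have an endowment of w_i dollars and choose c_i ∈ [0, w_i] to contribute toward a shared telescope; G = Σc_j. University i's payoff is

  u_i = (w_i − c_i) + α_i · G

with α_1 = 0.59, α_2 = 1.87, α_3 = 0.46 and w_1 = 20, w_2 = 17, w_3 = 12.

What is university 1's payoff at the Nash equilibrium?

30.03

∂u_i/∂c_i = α_i − 1, so university i contributes w_i if α_i > 1, else 0.
α_i > 1 for i ∈ {2}; NE contributions (0, 17, 0), G = 17.
u_1 = (20 − 0) + 0.59·17 = 30.03.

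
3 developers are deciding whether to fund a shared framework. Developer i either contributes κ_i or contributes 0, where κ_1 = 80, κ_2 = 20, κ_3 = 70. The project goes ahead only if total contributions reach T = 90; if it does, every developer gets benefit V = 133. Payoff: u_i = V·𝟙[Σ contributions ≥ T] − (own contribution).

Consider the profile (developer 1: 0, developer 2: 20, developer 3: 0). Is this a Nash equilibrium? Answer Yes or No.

Total = 20 < 90: not provided.
Developer 1 (pledges 0, payoff 0): pledging 80 → total 100, payoff 53. Profitable deviation.

No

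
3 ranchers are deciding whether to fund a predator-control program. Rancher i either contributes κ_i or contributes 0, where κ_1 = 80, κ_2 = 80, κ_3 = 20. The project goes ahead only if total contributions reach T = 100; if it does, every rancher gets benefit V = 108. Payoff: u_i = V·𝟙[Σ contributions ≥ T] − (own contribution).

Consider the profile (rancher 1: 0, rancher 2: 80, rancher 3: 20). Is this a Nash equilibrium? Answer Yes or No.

Total = 100 ≥ 100: provided.
Rancher 1 (pledges 0, payoff 108): pledging 80 → total 180, payoff 28. No gain.
Rancher 2 (pledges 80, payoff 28): dropping to 0 → total 20, payoff 0. No gain.
Rancher 3 (pledges 20, payoff 88): dropping to 0 → total 80, payoff 0. No gain.

Yes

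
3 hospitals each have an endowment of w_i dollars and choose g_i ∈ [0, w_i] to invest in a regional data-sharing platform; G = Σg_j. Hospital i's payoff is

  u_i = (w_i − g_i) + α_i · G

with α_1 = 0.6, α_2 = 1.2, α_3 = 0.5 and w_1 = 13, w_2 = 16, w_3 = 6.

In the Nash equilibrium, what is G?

∂u_i/∂g_i = α_i − 1, so hospital i contributes w_i if α_i > 1, else 0.
α_i > 1 for i ∈ {2}; NE contributions (0, 16, 0), G = 16.

16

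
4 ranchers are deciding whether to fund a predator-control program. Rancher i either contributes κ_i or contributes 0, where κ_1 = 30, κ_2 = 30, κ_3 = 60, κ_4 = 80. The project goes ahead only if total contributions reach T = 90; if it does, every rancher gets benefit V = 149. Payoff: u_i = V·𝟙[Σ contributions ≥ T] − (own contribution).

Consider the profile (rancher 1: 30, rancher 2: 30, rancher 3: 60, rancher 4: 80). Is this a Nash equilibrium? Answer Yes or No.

No

Total = 200 ≥ 90: provided.
Rancher 1 (pledges 30, payoff 119): dropping to 0 → total 170, payoff 149. Profitable deviation.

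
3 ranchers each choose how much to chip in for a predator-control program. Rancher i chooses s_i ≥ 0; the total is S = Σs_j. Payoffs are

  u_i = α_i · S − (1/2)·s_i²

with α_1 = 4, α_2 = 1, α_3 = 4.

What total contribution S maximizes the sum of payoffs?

Planner FOC: ∂(Σu_j)/∂s_i = (Σα_j) − s_i = 0, so s_i^SO = Σα_j = 9 for every i; S^SO = 27.

27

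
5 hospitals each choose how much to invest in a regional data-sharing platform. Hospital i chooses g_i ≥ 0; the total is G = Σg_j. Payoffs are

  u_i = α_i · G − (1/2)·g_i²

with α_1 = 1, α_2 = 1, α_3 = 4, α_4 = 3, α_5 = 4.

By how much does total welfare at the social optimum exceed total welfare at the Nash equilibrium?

Hospital i's FOC: ∂u_i/∂g_i = α_i − g_i = 0, so g_i* = α_i.
NE contributions = (1, 1, 4, 3, 4); G = 13.
W^NE = (Σα)·G − ½Σα_i² = 13² − ½·43 = 147.5.
Planner sets g_i = Σα_j = 13 for every i, so G^SO = 5·13 = 65.
W^SO = (Σα)·G^SO − ½·5·(Σα)² = (5/2)·13² = 422.5.
Deadweight loss = W^SO − W^NE = 275.

275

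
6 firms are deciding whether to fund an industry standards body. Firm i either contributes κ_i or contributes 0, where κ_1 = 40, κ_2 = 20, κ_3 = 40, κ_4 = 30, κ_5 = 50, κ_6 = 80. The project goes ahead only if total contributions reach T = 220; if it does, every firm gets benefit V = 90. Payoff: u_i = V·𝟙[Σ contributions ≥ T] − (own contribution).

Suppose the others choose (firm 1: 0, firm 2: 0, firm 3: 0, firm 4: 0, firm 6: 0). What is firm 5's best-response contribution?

0

Others' total = 0. Even contributing 50 gives 50 < 220: no benefit either way.
Best response: 0.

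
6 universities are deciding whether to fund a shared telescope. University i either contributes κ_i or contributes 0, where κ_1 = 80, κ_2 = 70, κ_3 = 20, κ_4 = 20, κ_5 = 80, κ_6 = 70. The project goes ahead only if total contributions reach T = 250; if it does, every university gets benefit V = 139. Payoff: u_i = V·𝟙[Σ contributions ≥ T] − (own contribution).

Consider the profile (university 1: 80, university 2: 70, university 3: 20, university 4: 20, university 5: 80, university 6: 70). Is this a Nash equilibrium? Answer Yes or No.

Total = 340 ≥ 250: provided.
University 1 (pledges 80, payoff 59): dropping to 0 → total 260, payoff 139. Profitable deviation.

No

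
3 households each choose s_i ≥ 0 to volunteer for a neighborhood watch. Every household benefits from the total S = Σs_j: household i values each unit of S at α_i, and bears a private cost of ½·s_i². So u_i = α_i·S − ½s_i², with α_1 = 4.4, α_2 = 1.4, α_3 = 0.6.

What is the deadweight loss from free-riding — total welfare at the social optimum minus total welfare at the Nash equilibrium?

Household i's FOC: ∂u_i/∂s_i = α_i − s_i = 0, so s_i* = α_i.
NE contributions = (4.4, 1.4, 0.6); S = 6.4.
W^NE = (Σα)·S − ½Σα_i² = 6.4² − ½·21.68 = 30.12.
Planner sets s_i = Σα_j = 6.4 for every i, so S^SO = 3·6.4 = 19.2.
W^SO = (Σα)·S^SO − ½·3·(Σα)² = (3/2)·6.4² = 61.44.
Deadweight loss = W^SO − W^NE = 31.32.

31.32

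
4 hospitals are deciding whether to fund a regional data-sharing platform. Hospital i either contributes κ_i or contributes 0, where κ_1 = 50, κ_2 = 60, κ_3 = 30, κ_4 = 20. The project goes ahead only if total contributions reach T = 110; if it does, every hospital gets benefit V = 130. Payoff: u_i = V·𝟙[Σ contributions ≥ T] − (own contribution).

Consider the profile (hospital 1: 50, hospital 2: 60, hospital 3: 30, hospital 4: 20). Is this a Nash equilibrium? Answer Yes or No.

Total = 160 ≥ 110: provided.
Hospital 1 (pledges 50, payoff 80): dropping to 0 → total 110, payoff 130. Profitable deviation.

No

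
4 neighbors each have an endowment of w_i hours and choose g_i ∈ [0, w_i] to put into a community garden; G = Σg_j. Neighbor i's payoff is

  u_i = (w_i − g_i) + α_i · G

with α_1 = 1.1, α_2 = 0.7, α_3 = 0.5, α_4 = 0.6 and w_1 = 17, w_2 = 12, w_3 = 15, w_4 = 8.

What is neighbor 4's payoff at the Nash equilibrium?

∂u_i/∂g_i = α_i − 1, so neighbor i contributes w_i if α_i > 1, else 0.
α_i > 1 for i ∈ {1}; NE contributions (17, 0, 0, 0), G = 17.
u_4 = (8 − 0) + 0.6·17 = 18.2.

18.2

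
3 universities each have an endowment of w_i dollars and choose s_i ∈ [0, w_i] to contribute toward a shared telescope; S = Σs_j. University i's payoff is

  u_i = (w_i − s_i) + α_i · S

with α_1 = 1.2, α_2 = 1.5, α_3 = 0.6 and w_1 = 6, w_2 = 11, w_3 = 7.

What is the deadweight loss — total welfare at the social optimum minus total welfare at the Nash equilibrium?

∂u_i/∂s_i = α_i − 1, so university i contributes w_i if α_i > 1, else 0.
α_i > 1 for i ∈ {1, 2}; NE contributions (6, 11, 0), S = 17.
W^NE = Σw_i − S^NE + (Σα_i)·S^NE = 24 + 2.3·17 = 63.1.
Planner: ∂(Σu_j)/∂s_i = Σα_j − 1 = 2.3 > 0, so everyone contributes w_i; S^SO = 24, W^SO = 24 + 2.3·24 = 79.2.
Deadweight loss = 16.1.

16.1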